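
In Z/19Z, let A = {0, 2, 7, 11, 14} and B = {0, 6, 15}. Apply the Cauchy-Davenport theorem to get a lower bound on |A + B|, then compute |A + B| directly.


Cauchy-Davenport: |A + B| ≥ min(p, |A| + |B| - 1) for A, B nonempty in Z/pZ.
|A| = 5, |B| = 3, p = 19.
CD lower bound = min(19, 5 + 3 - 1) = min(19, 7) = 7.
Compute A + B mod 19 directly:
a = 0: 0+0=0, 0+6=6, 0+15=15
a = 2: 2+0=2, 2+6=8, 2+15=17
a = 7: 7+0=7, 7+6=13, 7+15=3
a = 11: 11+0=11, 11+6=17, 11+15=7
a = 14: 14+0=14, 14+6=1, 14+15=10
A + B = {0, 1, 2, 3, 6, 7, 8, 10, 11, 13, 14, 15, 17}, so |A + B| = 13.
Verify: 13 ≥ 7? Yes ✓.

CD lower bound = 7, actual |A + B| = 13.


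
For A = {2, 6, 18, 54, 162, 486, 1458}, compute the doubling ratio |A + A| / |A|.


|A| = 7.
Compute A + A by enumerating all 49 pairs.
A + A = {4, 8, 12, 20, 24, 36, 56, 60, 72, 108, 164, 168, 180, 216, 324, 488, 492, 504, 540, 648, 972, 1460, 1464, 1476, 1512, 1620, 1944, 2916}, so |A + A| = 28.
K = |A + A| / |A| = 28/7 = 4/1 ≈ 4.0000.
Reference: AP of size 7 gives K = 13/7 ≈ 1.8571; a fully generic set of size 7 gives K ≈ 4.0000.

|A| = 7, |A + A| = 28, K = 28/7 = 4/1.


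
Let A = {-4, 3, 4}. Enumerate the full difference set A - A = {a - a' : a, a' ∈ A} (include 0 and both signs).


A - A = {a - a' : a, a' ∈ A}.
Compute a - a' for each ordered pair (a, a'):
a = -4: -4--4=0, -4-3=-7, -4-4=-8
a = 3: 3--4=7, 3-3=0, 3-4=-1
a = 4: 4--4=8, 4-3=1, 4-4=0
Collecting distinct values (and noting 0 appears from a-a):
A - A = {-8, -7, -1, 0, 1, 7, 8}
|A - A| = 7

A - A = {-8, -7, -1, 0, 1, 7, 8}


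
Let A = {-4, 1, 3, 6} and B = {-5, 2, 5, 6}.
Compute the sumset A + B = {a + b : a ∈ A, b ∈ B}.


A + B = {a + b : a ∈ A, b ∈ B}.
Enumerate all |A|·|B| = 4·4 = 16 pairs (a, b) and collect distinct sums.
a = -4: -4+-5=-9, -4+2=-2, -4+5=1, -4+6=2
a = 1: 1+-5=-4, 1+2=3, 1+5=6, 1+6=7
a = 3: 3+-5=-2, 3+2=5, 3+5=8, 3+6=9
a = 6: 6+-5=1, 6+2=8, 6+5=11, 6+6=12
Collecting distinct sums: A + B = {-9, -4, -2, 1, 2, 3, 5, 6, 7, 8, 9, 11, 12}
|A + B| = 13

A + B = {-9, -4, -2, 1, 2, 3, 5, 6, 7, 8, 9, 11, 12}


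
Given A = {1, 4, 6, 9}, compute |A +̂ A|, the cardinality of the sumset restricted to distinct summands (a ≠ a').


Restricted sumset: A +̂ A = {a + a' : a ∈ A, a' ∈ A, a ≠ a'}.
Equivalently, take A + A and drop any sum 2a that is achievable ONLY as a + a for a ∈ A (i.e. sums representable only with equal summands).
Enumerate pairs (a, a') with a < a' (symmetric, so each unordered pair gives one sum; this covers all a ≠ a'):
  1 + 4 = 5
  1 + 6 = 7
  1 + 9 = 10
  4 + 6 = 10
  4 + 9 = 13
  6 + 9 = 15
Collected distinct sums: {5, 7, 10, 13, 15}
|A +̂ A| = 5
(Reference bound: |A +̂ A| ≥ 2|A| - 3 for |A| ≥ 2, with |A| = 4 giving ≥ 5.)

|A +̂ A| = 5


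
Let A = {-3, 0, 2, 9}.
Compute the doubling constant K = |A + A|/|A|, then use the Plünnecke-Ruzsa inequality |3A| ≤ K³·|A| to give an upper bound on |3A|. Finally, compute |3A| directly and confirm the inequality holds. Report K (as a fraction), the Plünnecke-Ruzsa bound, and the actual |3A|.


|A| = 4.
Step 1: Compute A + A by enumerating all 16 pairs.
A + A = {-6, -3, -1, 0, 2, 4, 6, 9, 11, 18}, so |A + A| = 10.
Step 2: Doubling constant K = |A + A|/|A| = 10/4 = 10/4 ≈ 2.5000.
Step 3: Plünnecke-Ruzsa gives |3A| ≤ K³·|A| = (2.5000)³ · 4 ≈ 62.5000.
Step 4: Compute 3A = A + A + A directly by enumerating all triples (a,b,c) ∈ A³; |3A| = 19.
Step 5: Check 19 ≤ 62.5000? Yes ✓.

K = 10/4, Plünnecke-Ruzsa bound K³|A| ≈ 62.5000, |3A| = 19, inequality holds.


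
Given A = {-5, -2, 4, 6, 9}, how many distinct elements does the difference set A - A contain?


A - A = {a - a' : a, a' ∈ A}; |A| = 5.
Bounds: 2|A|-1 ≤ |A - A| ≤ |A|² - |A| + 1, i.e. 9 ≤ |A - A| ≤ 21.
Note: 0 ∈ A - A always (from a - a). The set is symmetric: if d ∈ A - A then -d ∈ A - A.
Enumerate nonzero differences d = a - a' with a > a' (then include -d):
Positive differences: {2, 3, 5, 6, 8, 9, 11, 14}
Full difference set: {0} ∪ (positive diffs) ∪ (negative diffs).
|A - A| = 1 + 2·8 = 17 (matches direct enumeration: 17).

|A - A| = 17


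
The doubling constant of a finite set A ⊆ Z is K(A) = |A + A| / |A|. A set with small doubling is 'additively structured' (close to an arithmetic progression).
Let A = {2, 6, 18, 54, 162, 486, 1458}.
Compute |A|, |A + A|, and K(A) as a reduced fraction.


|A| = 7.
Compute A + A by enumerating all 49 pairs.
A + A = {4, 8, 12, 20, 24, 36, 56, 60, 72, 108, 164, 168, 180, 216, 324, 488, 492, 504, 540, 648, 972, 1460, 1464, 1476, 1512, 1620, 1944, 2916}, so |A + A| = 28.
K = |A + A| / |A| = 28/7 = 4/1 ≈ 4.0000.
Reference: AP of size 7 gives K = 13/7 ≈ 1.8571; a fully generic set of size 7 gives K ≈ 4.0000.

|A| = 7, |A + A| = 28, K = 28/7 = 4/1.


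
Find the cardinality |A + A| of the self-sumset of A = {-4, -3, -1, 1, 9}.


A + A = {a + a' : a, a' ∈ A}; |A| = 5.
General bounds: 2|A| - 1 ≤ |A + A| ≤ |A|(|A|+1)/2, i.e. 9 ≤ |A + A| ≤ 15.
Lower bound 2|A|-1 is attained iff A is an arithmetic progression.
Enumerate sums a + a' for a ≤ a' (symmetric, so this suffices):
a = -4: -4+-4=-8, -4+-3=-7, -4+-1=-5, -4+1=-3, -4+9=5
a = -3: -3+-3=-6, -3+-1=-4, -3+1=-2, -3+9=6
a = -1: -1+-1=-2, -1+1=0, -1+9=8
a = 1: 1+1=2, 1+9=10
a = 9: 9+9=18
Distinct sums: {-8, -7, -6, -5, -4, -3, -2, 0, 2, 5, 6, 8, 10, 18}
|A + A| = 14

|A + A| = 14


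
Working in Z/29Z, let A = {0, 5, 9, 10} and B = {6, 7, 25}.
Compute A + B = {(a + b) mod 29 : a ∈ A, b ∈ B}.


Work in Z/29Z: reduce every sum a + b modulo 29.
Enumerate all 12 pairs:
a = 0: 0+6=6, 0+7=7, 0+25=25
a = 5: 5+6=11, 5+7=12, 5+25=1
a = 9: 9+6=15, 9+7=16, 9+25=5
a = 10: 10+6=16, 10+7=17, 10+25=6
Distinct residues collected: {1, 5, 6, 7, 11, 12, 15, 16, 17, 25}
|A + B| = 10 (out of 29 total residues).

A + B = {1, 5, 6, 7, 11, 12, 15, 16, 17, 25}


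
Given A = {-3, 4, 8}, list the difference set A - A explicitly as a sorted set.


A - A = {a - a' : a, a' ∈ A}.
Compute a - a' for each ordered pair (a, a'):
a = -3: -3--3=0, -3-4=-7, -3-8=-11
a = 4: 4--3=7, 4-4=0, 4-8=-4
a = 8: 8--3=11, 8-4=4, 8-8=0
Collecting distinct values (and noting 0 appears from a-a):
A - A = {-11, -7, -4, 0, 4, 7, 11}
|A - A| = 7

A - A = {-11, -7, -4, 0, 4, 7, 11}


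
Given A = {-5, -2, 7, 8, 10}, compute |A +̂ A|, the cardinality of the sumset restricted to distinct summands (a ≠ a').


Restricted sumset: A +̂ A = {a + a' : a ∈ A, a' ∈ A, a ≠ a'}.
Equivalently, take A + A and drop any sum 2a that is achievable ONLY as a + a for a ∈ A (i.e. sums representable only with equal summands).
Enumerate pairs (a, a') with a < a' (symmetric, so each unordered pair gives one sum; this covers all a ≠ a'):
  -5 + -2 = -7
  -5 + 7 = 2
  -5 + 8 = 3
  -5 + 10 = 5
  -2 + 7 = 5
  -2 + 8 = 6
  -2 + 10 = 8
  7 + 8 = 15
  7 + 10 = 17
  8 + 10 = 18
Collected distinct sums: {-7, 2, 3, 5, 6, 8, 15, 17, 18}
|A +̂ A| = 9
(Reference bound: |A +̂ A| ≥ 2|A| - 3 for |A| ≥ 2, with |A| = 5 giving ≥ 7.)

|A +̂ A| = 9


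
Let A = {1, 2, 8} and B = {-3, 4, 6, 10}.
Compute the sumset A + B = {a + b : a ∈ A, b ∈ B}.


A + B = {a + b : a ∈ A, b ∈ B}.
Enumerate all |A|·|B| = 3·4 = 12 pairs (a, b) and collect distinct sums.
a = 1: 1+-3=-2, 1+4=5, 1+6=7, 1+10=11
a = 2: 2+-3=-1, 2+4=6, 2+6=8, 2+10=12
a = 8: 8+-3=5, 8+4=12, 8+6=14, 8+10=18
Collecting distinct sums: A + B = {-2, -1, 5, 6, 7, 8, 11, 12, 14, 18}
|A + B| = 10

A + B = {-2, -1, 5, 6, 7, 8, 11, 12, 14, 18}


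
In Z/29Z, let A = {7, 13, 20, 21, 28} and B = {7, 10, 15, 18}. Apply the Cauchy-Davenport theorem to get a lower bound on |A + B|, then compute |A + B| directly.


Cauchy-Davenport: |A + B| ≥ min(p, |A| + |B| - 1) for A, B nonempty in Z/pZ.
|A| = 5, |B| = 4, p = 29.
CD lower bound = min(29, 5 + 4 - 1) = min(29, 8) = 8.
Compute A + B mod 29 directly:
a = 7: 7+7=14, 7+10=17, 7+15=22, 7+18=25
a = 13: 13+7=20, 13+10=23, 13+15=28, 13+18=2
a = 20: 20+7=27, 20+10=1, 20+15=6, 20+18=9
a = 21: 21+7=28, 21+10=2, 21+15=7, 21+18=10
a = 28: 28+7=6, 28+10=9, 28+15=14, 28+18=17
A + B = {1, 2, 6, 7, 9, 10, 14, 17, 20, 22, 23, 25, 27, 28}, so |A + B| = 14.
Verify: 14 ≥ 8? Yes ✓.

CD lower bound = 8, actual |A + B| = 14.


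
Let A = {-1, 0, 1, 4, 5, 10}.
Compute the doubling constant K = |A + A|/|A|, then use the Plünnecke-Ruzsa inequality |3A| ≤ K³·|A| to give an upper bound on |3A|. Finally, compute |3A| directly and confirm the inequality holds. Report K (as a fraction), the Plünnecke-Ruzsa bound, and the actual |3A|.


|A| = 6.
Step 1: Compute A + A by enumerating all 36 pairs.
A + A = {-2, -1, 0, 1, 2, 3, 4, 5, 6, 8, 9, 10, 11, 14, 15, 20}, so |A + A| = 16.
Step 2: Doubling constant K = |A + A|/|A| = 16/6 = 16/6 ≈ 2.6667.
Step 3: Plünnecke-Ruzsa gives |3A| ≤ K³·|A| = (2.6667)³ · 6 ≈ 113.7778.
Step 4: Compute 3A = A + A + A directly by enumerating all triples (a,b,c) ∈ A³; |3A| = 27.
Step 5: Check 27 ≤ 113.7778? Yes ✓.

K = 16/6, Plünnecke-Ruzsa bound K³|A| ≈ 113.7778, |3A| = 27, inequality holds.


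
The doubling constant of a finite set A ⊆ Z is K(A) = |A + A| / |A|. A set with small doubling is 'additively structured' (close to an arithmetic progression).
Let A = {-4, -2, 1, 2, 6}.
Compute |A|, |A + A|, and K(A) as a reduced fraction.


|A| = 5.
Compute A + A by enumerating all 25 pairs.
A + A = {-8, -6, -4, -3, -2, -1, 0, 2, 3, 4, 7, 8, 12}, so |A + A| = 13.
K = |A + A| / |A| = 13/5 (already in lowest terms) ≈ 2.6000.
Reference: AP of size 5 gives K = 9/5 ≈ 1.8000; a fully generic set of size 5 gives K ≈ 3.0000.

|A| = 5, |A + A| = 13, K = 13/5.


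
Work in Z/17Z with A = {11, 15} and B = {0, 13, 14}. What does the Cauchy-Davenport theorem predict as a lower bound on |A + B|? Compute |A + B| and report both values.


Cauchy-Davenport: |A + B| ≥ min(p, |A| + |B| - 1) for A, B nonempty in Z/pZ.
|A| = 2, |B| = 3, p = 17.
CD lower bound = min(17, 2 + 3 - 1) = min(17, 4) = 4.
Compute A + B mod 17 directly:
a = 11: 11+0=11, 11+13=7, 11+14=8
a = 15: 15+0=15, 15+13=11, 15+14=12
A + B = {7, 8, 11, 12, 15}, so |A + B| = 5.
Verify: 5 ≥ 4? Yes ✓.

CD lower bound = 4, actual |A + B| = 5.


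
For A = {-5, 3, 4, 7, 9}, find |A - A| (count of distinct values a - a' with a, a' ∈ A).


A - A = {a - a' : a, a' ∈ A}; |A| = 5.
Bounds: 2|A|-1 ≤ |A - A| ≤ |A|² - |A| + 1, i.e. 9 ≤ |A - A| ≤ 21.
Note: 0 ∈ A - A always (from a - a). The set is symmetric: if d ∈ A - A then -d ∈ A - A.
Enumerate nonzero differences d = a - a' with a > a' (then include -d):
Positive differences: {1, 2, 3, 4, 5, 6, 8, 9, 12, 14}
Full difference set: {0} ∪ (positive diffs) ∪ (negative diffs).
|A - A| = 1 + 2·10 = 21 (matches direct enumeration: 21).

|A - A| = 21


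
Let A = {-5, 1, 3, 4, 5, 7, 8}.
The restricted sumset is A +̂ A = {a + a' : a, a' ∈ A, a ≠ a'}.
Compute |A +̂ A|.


Restricted sumset: A +̂ A = {a + a' : a ∈ A, a' ∈ A, a ≠ a'}.
Equivalently, take A + A and drop any sum 2a that is achievable ONLY as a + a for a ∈ A (i.e. sums representable only with equal summands).
Enumerate pairs (a, a') with a < a' (symmetric, so each unordered pair gives one sum; this covers all a ≠ a'):
  -5 + 1 = -4
  -5 + 3 = -2
  -5 + 4 = -1
  -5 + 5 = 0
  -5 + 7 = 2
  -5 + 8 = 3
  1 + 3 = 4
  1 + 4 = 5
  1 + 5 = 6
  1 + 7 = 8
  1 + 8 = 9
  3 + 4 = 7
  3 + 5 = 8
  3 + 7 = 10
  3 + 8 = 11
  4 + 5 = 9
  4 + 7 = 11
  4 + 8 = 12
  5 + 7 = 12
  5 + 8 = 13
  7 + 8 = 15
Collected distinct sums: {-4, -2, -1, 0, 2, 3, 4, 5, 6, 7, 8, 9, 10, 11, 12, 13, 15}
|A +̂ A| = 17
(Reference bound: |A +̂ A| ≥ 2|A| - 3 for |A| ≥ 2, with |A| = 7 giving ≥ 11.)

|A +̂ A| = 17


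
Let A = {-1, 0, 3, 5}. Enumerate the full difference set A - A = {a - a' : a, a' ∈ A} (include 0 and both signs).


A - A = {a - a' : a, a' ∈ A}.
Compute a - a' for each ordered pair (a, a'):
a = -1: -1--1=0, -1-0=-1, -1-3=-4, -1-5=-6
a = 0: 0--1=1, 0-0=0, 0-3=-3, 0-5=-5
a = 3: 3--1=4, 3-0=3, 3-3=0, 3-5=-2
a = 5: 5--1=6, 5-0=5, 5-3=2, 5-5=0
Collecting distinct values (and noting 0 appears from a-a):
A - A = {-6, -5, -4, -3, -2, -1, 0, 1, 2, 3, 4, 5, 6}
|A - A| = 13

A - A = {-6, -5, -4, -3, -2, -1, 0, 1, 2, 3, 4, 5, 6}


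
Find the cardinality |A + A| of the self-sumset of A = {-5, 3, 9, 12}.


A + A = {a + a' : a, a' ∈ A}; |A| = 4.
General bounds: 2|A| - 1 ≤ |A + A| ≤ |A|(|A|+1)/2, i.e. 7 ≤ |A + A| ≤ 10.
Lower bound 2|A|-1 is attained iff A is an arithmetic progression.
Enumerate sums a + a' for a ≤ a' (symmetric, so this suffices):
a = -5: -5+-5=-10, -5+3=-2, -5+9=4, -5+12=7
a = 3: 3+3=6, 3+9=12, 3+12=15
a = 9: 9+9=18, 9+12=21
a = 12: 12+12=24
Distinct sums: {-10, -2, 4, 6, 7, 12, 15, 18, 21, 24}
|A + A| = 10

|A + A| = 10


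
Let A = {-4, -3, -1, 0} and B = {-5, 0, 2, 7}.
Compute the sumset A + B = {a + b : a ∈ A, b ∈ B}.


A + B = {a + b : a ∈ A, b ∈ B}.
Enumerate all |A|·|B| = 4·4 = 16 pairs (a, b) and collect distinct sums.
a = -4: -4+-5=-9, -4+0=-4, -4+2=-2, -4+7=3
a = -3: -3+-5=-8, -3+0=-3, -3+2=-1, -3+7=4
a = -1: -1+-5=-6, -1+0=-1, -1+2=1, -1+7=6
a = 0: 0+-5=-5, 0+0=0, 0+2=2, 0+7=7
Collecting distinct sums: A + B = {-9, -8, -6, -5, -4, -3, -2, -1, 0, 1, 2, 3, 4, 6, 7}
|A + B| = 15

A + B = {-9, -8, -6, -5, -4, -3, -2, -1, 0, 1, 2, 3, 4, 6, 7}


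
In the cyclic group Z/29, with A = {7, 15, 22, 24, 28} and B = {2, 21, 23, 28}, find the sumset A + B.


Work in Z/29Z: reduce every sum a + b modulo 29.
Enumerate all 20 pairs:
a = 7: 7+2=9, 7+21=28, 7+23=1, 7+28=6
a = 15: 15+2=17, 15+21=7, 15+23=9, 15+28=14
a = 22: 22+2=24, 22+21=14, 22+23=16, 22+28=21
a = 24: 24+2=26, 24+21=16, 24+23=18, 24+28=23
a = 28: 28+2=1, 28+21=20, 28+23=22, 28+28=27
Distinct residues collected: {1, 6, 7, 9, 14, 16, 17, 18, 20, 21, 22, 23, 24, 26, 27, 28}
|A + B| = 16 (out of 29 total residues).

A + B = {1, 6, 7, 9, 14, 16, 17, 18, 20, 21, 22, 23, 24, 26, 27, 28}


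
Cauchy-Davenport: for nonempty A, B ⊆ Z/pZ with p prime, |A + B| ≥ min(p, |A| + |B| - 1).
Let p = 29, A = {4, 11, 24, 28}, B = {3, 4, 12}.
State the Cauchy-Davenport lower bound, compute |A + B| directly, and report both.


Cauchy-Davenport: |A + B| ≥ min(p, |A| + |B| - 1) for A, B nonempty in Z/pZ.
|A| = 4, |B| = 3, p = 29.
CD lower bound = min(29, 4 + 3 - 1) = min(29, 6) = 6.
Compute A + B mod 29 directly:
a = 4: 4+3=7, 4+4=8, 4+12=16
a = 11: 11+3=14, 11+4=15, 11+12=23
a = 24: 24+3=27, 24+4=28, 24+12=7
a = 28: 28+3=2, 28+4=3, 28+12=11
A + B = {2, 3, 7, 8, 11, 14, 15, 16, 23, 27, 28}, so |A + B| = 11.
Verify: 11 ≥ 6? Yes ✓.

CD lower bound = 6, actual |A + B| = 11.


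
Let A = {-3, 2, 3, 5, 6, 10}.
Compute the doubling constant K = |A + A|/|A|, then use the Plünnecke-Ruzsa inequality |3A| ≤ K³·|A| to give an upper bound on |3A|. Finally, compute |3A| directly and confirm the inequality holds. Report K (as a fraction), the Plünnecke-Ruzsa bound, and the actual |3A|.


|A| = 6.
Step 1: Compute A + A by enumerating all 36 pairs.
A + A = {-6, -1, 0, 2, 3, 4, 5, 6, 7, 8, 9, 10, 11, 12, 13, 15, 16, 20}, so |A + A| = 18.
Step 2: Doubling constant K = |A + A|/|A| = 18/6 = 18/6 ≈ 3.0000.
Step 3: Plünnecke-Ruzsa gives |3A| ≤ K³·|A| = (3.0000)³ · 6 ≈ 162.0000.
Step 4: Compute 3A = A + A + A directly by enumerating all triples (a,b,c) ∈ A³; |3A| = 31.
Step 5: Check 31 ≤ 162.0000? Yes ✓.

K = 18/6, Plünnecke-Ruzsa bound K³|A| ≈ 162.0000, |3A| = 31, inequality holds.


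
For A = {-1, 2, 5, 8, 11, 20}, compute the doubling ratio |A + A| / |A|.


|A| = 6.
Compute A + A by enumerating all 36 pairs.
A + A = {-2, 1, 4, 7, 10, 13, 16, 19, 22, 25, 28, 31, 40}, so |A + A| = 13.
K = |A + A| / |A| = 13/6 (already in lowest terms) ≈ 2.1667.
Reference: AP of size 6 gives K = 11/6 ≈ 1.8333; a fully generic set of size 6 gives K ≈ 3.5000.

|A| = 6, |A + A| = 13, K = 13/6.


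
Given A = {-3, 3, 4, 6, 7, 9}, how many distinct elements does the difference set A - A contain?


A - A = {a - a' : a, a' ∈ A}; |A| = 6.
Bounds: 2|A|-1 ≤ |A - A| ≤ |A|² - |A| + 1, i.e. 11 ≤ |A - A| ≤ 31.
Note: 0 ∈ A - A always (from a - a). The set is symmetric: if d ∈ A - A then -d ∈ A - A.
Enumerate nonzero differences d = a - a' with a > a' (then include -d):
Positive differences: {1, 2, 3, 4, 5, 6, 7, 9, 10, 12}
Full difference set: {0} ∪ (positive diffs) ∪ (negative diffs).
|A - A| = 1 + 2·10 = 21 (matches direct enumeration: 21).

|A - A| = 21


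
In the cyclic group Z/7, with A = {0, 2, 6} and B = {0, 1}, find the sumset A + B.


Work in Z/7Z: reduce every sum a + b modulo 7.
Enumerate all 6 pairs:
a = 0: 0+0=0, 0+1=1
a = 2: 2+0=2, 2+1=3
a = 6: 6+0=6, 6+1=0
Distinct residues collected: {0, 1, 2, 3, 6}
|A + B| = 5 (out of 7 total residues).

A + B = {0, 1, 2, 3, 6}


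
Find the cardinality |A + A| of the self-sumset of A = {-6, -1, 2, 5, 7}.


A + A = {a + a' : a, a' ∈ A}; |A| = 5.
General bounds: 2|A| - 1 ≤ |A + A| ≤ |A|(|A|+1)/2, i.e. 9 ≤ |A + A| ≤ 15.
Lower bound 2|A|-1 is attained iff A is an arithmetic progression.
Enumerate sums a + a' for a ≤ a' (symmetric, so this suffices):
a = -6: -6+-6=-12, -6+-1=-7, -6+2=-4, -6+5=-1, -6+7=1
a = -1: -1+-1=-2, -1+2=1, -1+5=4, -1+7=6
a = 2: 2+2=4, 2+5=7, 2+7=9
a = 5: 5+5=10, 5+7=12
a = 7: 7+7=14
Distinct sums: {-12, -7, -4, -2, -1, 1, 4, 6, 7, 9, 10, 12, 14}
|A + A| = 13

|A + A| = 13


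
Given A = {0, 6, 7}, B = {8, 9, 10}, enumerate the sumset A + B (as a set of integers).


A + B = {a + b : a ∈ A, b ∈ B}.
Enumerate all |A|·|B| = 3·3 = 9 pairs (a, b) and collect distinct sums.
a = 0: 0+8=8, 0+9=9, 0+10=10
a = 6: 6+8=14, 6+9=15, 6+10=16
a = 7: 7+8=15, 7+9=16, 7+10=17
Collecting distinct sums: A + B = {8, 9, 10, 14, 15, 16, 17}
|A + B| = 7

A + B = {8, 9, 10, 14, 15, 16, 17}


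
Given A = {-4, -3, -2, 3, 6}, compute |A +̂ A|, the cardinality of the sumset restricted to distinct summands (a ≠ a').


Restricted sumset: A +̂ A = {a + a' : a ∈ A, a' ∈ A, a ≠ a'}.
Equivalently, take A + A and drop any sum 2a that is achievable ONLY as a + a for a ∈ A (i.e. sums representable only with equal summands).
Enumerate pairs (a, a') with a < a' (symmetric, so each unordered pair gives one sum; this covers all a ≠ a'):
  -4 + -3 = -7
  -4 + -2 = -6
  -4 + 3 = -1
  -4 + 6 = 2
  -3 + -2 = -5
  -3 + 3 = 0
  -3 + 6 = 3
  -2 + 3 = 1
  -2 + 6 = 4
  3 + 6 = 9
Collected distinct sums: {-7, -6, -5, -1, 0, 1, 2, 3, 4, 9}
|A +̂ A| = 10
(Reference bound: |A +̂ A| ≥ 2|A| - 3 for |A| ≥ 2, with |A| = 5 giving ≥ 7.)

|A +̂ A| = 10


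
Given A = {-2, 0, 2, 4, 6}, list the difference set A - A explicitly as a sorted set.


A - A = {a - a' : a, a' ∈ A}.
Compute a - a' for each ordered pair (a, a'):
a = -2: -2--2=0, -2-0=-2, -2-2=-4, -2-4=-6, -2-6=-8
a = 0: 0--2=2, 0-0=0, 0-2=-2, 0-4=-4, 0-6=-6
a = 2: 2--2=4, 2-0=2, 2-2=0, 2-4=-2, 2-6=-4
a = 4: 4--2=6, 4-0=4, 4-2=2, 4-4=0, 4-6=-2
a = 6: 6--2=8, 6-0=6, 6-2=4, 6-4=2, 6-6=0
Collecting distinct values (and noting 0 appears from a-a):
A - A = {-8, -6, -4, -2, 0, 2, 4, 6, 8}
|A - A| = 9

A - A = {-8, -6, -4, -2, 0, 2, 4, 6, 8}


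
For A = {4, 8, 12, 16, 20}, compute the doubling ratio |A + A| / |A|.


|A| = 5.
Compute A + A by enumerating all 25 pairs.
A + A = {8, 12, 16, 20, 24, 28, 32, 36, 40}, so |A + A| = 9.
K = |A + A| / |A| = 9/5 (already in lowest terms) ≈ 1.8000.
Reference: AP of size 5 gives K = 9/5 ≈ 1.8000; a fully generic set of size 5 gives K ≈ 3.0000.

|A| = 5, |A + A| = 9, K = 9/5.


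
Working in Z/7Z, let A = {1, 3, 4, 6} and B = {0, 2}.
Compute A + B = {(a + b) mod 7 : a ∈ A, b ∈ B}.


Work in Z/7Z: reduce every sum a + b modulo 7.
Enumerate all 8 pairs:
a = 1: 1+0=1, 1+2=3
a = 3: 3+0=3, 3+2=5
a = 4: 4+0=4, 4+2=6
a = 6: 6+0=6, 6+2=1
Distinct residues collected: {1, 3, 4, 5, 6}
|A + B| = 5 (out of 7 total residues).

A + B = {1, 3, 4, 5, 6}


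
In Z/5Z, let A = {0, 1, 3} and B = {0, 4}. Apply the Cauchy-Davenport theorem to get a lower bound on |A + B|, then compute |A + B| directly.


Cauchy-Davenport: |A + B| ≥ min(p, |A| + |B| - 1) for A, B nonempty in Z/pZ.
|A| = 3, |B| = 2, p = 5.
CD lower bound = min(5, 3 + 2 - 1) = min(5, 4) = 4.
Compute A + B mod 5 directly:
a = 0: 0+0=0, 0+4=4
a = 1: 1+0=1, 1+4=0
a = 3: 3+0=3, 3+4=2
A + B = {0, 1, 2, 3, 4}, so |A + B| = 5.
Verify: 5 ≥ 4? Yes ✓.

CD lower bound = 4, actual |A + B| = 5.


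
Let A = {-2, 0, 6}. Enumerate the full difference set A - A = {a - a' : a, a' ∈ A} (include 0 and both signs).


A - A = {a - a' : a, a' ∈ A}.
Compute a - a' for each ordered pair (a, a'):
a = -2: -2--2=0, -2-0=-2, -2-6=-8
a = 0: 0--2=2, 0-0=0, 0-6=-6
a = 6: 6--2=8, 6-0=6, 6-6=0
Collecting distinct values (and noting 0 appears from a-a):
A - A = {-8, -6, -2, 0, 2, 6, 8}
|A - A| = 7

A - A = {-8, -6, -2, 0, 2, 6, 8}


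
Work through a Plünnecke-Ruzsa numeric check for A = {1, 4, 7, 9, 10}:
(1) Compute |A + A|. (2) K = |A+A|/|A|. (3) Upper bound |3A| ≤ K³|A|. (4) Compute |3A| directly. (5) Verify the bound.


|A| = 5.
Step 1: Compute A + A by enumerating all 25 pairs.
A + A = {2, 5, 8, 10, 11, 13, 14, 16, 17, 18, 19, 20}, so |A + A| = 12.
Step 2: Doubling constant K = |A + A|/|A| = 12/5 = 12/5 ≈ 2.4000.
Step 3: Plünnecke-Ruzsa gives |3A| ≤ K³·|A| = (2.4000)³ · 5 ≈ 69.1200.
Step 4: Compute 3A = A + A + A directly by enumerating all triples (a,b,c) ∈ A³; |3A| = 21.
Step 5: Check 21 ≤ 69.1200? Yes ✓.

K = 12/5, Plünnecke-Ruzsa bound K³|A| ≈ 69.1200, |3A| = 21, inequality holds.


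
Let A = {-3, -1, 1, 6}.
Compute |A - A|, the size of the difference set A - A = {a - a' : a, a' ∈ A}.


A - A = {a - a' : a, a' ∈ A}; |A| = 4.
Bounds: 2|A|-1 ≤ |A - A| ≤ |A|² - |A| + 1, i.e. 7 ≤ |A - A| ≤ 13.
Note: 0 ∈ A - A always (from a - a). The set is symmetric: if d ∈ A - A then -d ∈ A - A.
Enumerate nonzero differences d = a - a' with a > a' (then include -d):
Positive differences: {2, 4, 5, 7, 9}
Full difference set: {0} ∪ (positive diffs) ∪ (negative diffs).
|A - A| = 1 + 2·5 = 11 (matches direct enumeration: 11).

|A - A| = 11


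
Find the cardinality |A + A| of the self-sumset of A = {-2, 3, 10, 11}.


A + A = {a + a' : a, a' ∈ A}; |A| = 4.
General bounds: 2|A| - 1 ≤ |A + A| ≤ |A|(|A|+1)/2, i.e. 7 ≤ |A + A| ≤ 10.
Lower bound 2|A|-1 is attained iff A is an arithmetic progression.
Enumerate sums a + a' for a ≤ a' (symmetric, so this suffices):
a = -2: -2+-2=-4, -2+3=1, -2+10=8, -2+11=9
a = 3: 3+3=6, 3+10=13, 3+11=14
a = 10: 10+10=20, 10+11=21
a = 11: 11+11=22
Distinct sums: {-4, 1, 6, 8, 9, 13, 14, 20, 21, 22}
|A + A| = 10

|A + A| = 10


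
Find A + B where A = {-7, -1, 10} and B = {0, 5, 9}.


A + B = {a + b : a ∈ A, b ∈ B}.
Enumerate all |A|·|B| = 3·3 = 9 pairs (a, b) and collect distinct sums.
a = -7: -7+0=-7, -7+5=-2, -7+9=2
a = -1: -1+0=-1, -1+5=4, -1+9=8
a = 10: 10+0=10, 10+5=15, 10+9=19
Collecting distinct sums: A + B = {-7, -2, -1, 2, 4, 8, 10, 15, 19}
|A + B| = 9

A + B = {-7, -2, -1, 2, 4, 8, 10, 15, 19}


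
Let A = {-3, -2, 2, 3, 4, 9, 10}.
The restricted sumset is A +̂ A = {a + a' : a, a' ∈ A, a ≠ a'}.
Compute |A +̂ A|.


Restricted sumset: A +̂ A = {a + a' : a ∈ A, a' ∈ A, a ≠ a'}.
Equivalently, take A + A and drop any sum 2a that is achievable ONLY as a + a for a ∈ A (i.e. sums representable only with equal summands).
Enumerate pairs (a, a') with a < a' (symmetric, so each unordered pair gives one sum; this covers all a ≠ a'):
  -3 + -2 = -5
  -3 + 2 = -1
  -3 + 3 = 0
  -3 + 4 = 1
  -3 + 9 = 6
  -3 + 10 = 7
  -2 + 2 = 0
  -2 + 3 = 1
  -2 + 4 = 2
  -2 + 9 = 7
  -2 + 10 = 8
  2 + 3 = 5
  2 + 4 = 6
  2 + 9 = 11
  2 + 10 = 12
  3 + 4 = 7
  3 + 9 = 12
  3 + 10 = 13
  4 + 9 = 13
  4 + 10 = 14
  9 + 10 = 19
Collected distinct sums: {-5, -1, 0, 1, 2, 5, 6, 7, 8, 11, 12, 13, 14, 19}
|A +̂ A| = 14
(Reference bound: |A +̂ A| ≥ 2|A| - 3 for |A| ≥ 2, with |A| = 7 giving ≥ 11.)

|A +̂ A| = 14


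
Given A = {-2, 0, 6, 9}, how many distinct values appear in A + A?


A + A = {a + a' : a, a' ∈ A}; |A| = 4.
General bounds: 2|A| - 1 ≤ |A + A| ≤ |A|(|A|+1)/2, i.e. 7 ≤ |A + A| ≤ 10.
Lower bound 2|A|-1 is attained iff A is an arithmetic progression.
Enumerate sums a + a' for a ≤ a' (symmetric, so this suffices):
a = -2: -2+-2=-4, -2+0=-2, -2+6=4, -2+9=7
a = 0: 0+0=0, 0+6=6, 0+9=9
a = 6: 6+6=12, 6+9=15
a = 9: 9+9=18
Distinct sums: {-4, -2, 0, 4, 6, 7, 9, 12, 15, 18}
|A + A| = 10

|A + A| = 10


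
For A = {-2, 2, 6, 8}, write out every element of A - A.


A - A = {a - a' : a, a' ∈ A}.
Compute a - a' for each ordered pair (a, a'):
a = -2: -2--2=0, -2-2=-4, -2-6=-8, -2-8=-10
a = 2: 2--2=4, 2-2=0, 2-6=-4, 2-8=-6
a = 6: 6--2=8, 6-2=4, 6-6=0, 6-8=-2
a = 8: 8--2=10, 8-2=6, 8-6=2, 8-8=0
Collecting distinct values (and noting 0 appears from a-a):
A - A = {-10, -8, -6, -4, -2, 0, 2, 4, 6, 8, 10}
|A - A| = 11

A - A = {-10, -8, -6, -4, -2, 0, 2, 4, 6, 8, 10}


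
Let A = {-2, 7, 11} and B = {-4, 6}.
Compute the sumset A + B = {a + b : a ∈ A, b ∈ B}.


A + B = {a + b : a ∈ A, b ∈ B}.
Enumerate all |A|·|B| = 3·2 = 6 pairs (a, b) and collect distinct sums.
a = -2: -2+-4=-6, -2+6=4
a = 7: 7+-4=3, 7+6=13
a = 11: 11+-4=7, 11+6=17
Collecting distinct sums: A + B = {-6, 3, 4, 7, 13, 17}
|A + B| = 6

A + B = {-6, 3, 4, 7, 13, 17}


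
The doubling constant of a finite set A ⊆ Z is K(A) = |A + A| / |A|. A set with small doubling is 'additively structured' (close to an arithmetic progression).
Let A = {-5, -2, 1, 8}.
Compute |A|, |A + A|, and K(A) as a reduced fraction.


|A| = 4.
Compute A + A by enumerating all 16 pairs.
A + A = {-10, -7, -4, -1, 2, 3, 6, 9, 16}, so |A + A| = 9.
K = |A + A| / |A| = 9/4 (already in lowest terms) ≈ 2.2500.
Reference: AP of size 4 gives K = 7/4 ≈ 1.7500; a fully generic set of size 4 gives K ≈ 2.5000.

|A| = 4, |A + A| = 9, K = 9/4.


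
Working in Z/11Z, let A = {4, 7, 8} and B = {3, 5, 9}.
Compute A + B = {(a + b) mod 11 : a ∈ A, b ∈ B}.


Work in Z/11Z: reduce every sum a + b modulo 11.
Enumerate all 9 pairs:
a = 4: 4+3=7, 4+5=9, 4+9=2
a = 7: 7+3=10, 7+5=1, 7+9=5
a = 8: 8+3=0, 8+5=2, 8+9=6
Distinct residues collected: {0, 1, 2, 5, 6, 7, 9, 10}
|A + B| = 8 (out of 11 total residues).

A + B = {0, 1, 2, 5, 6, 7, 9, 10}


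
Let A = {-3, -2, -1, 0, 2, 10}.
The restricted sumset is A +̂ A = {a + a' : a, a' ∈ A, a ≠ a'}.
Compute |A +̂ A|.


Restricted sumset: A +̂ A = {a + a' : a ∈ A, a' ∈ A, a ≠ a'}.
Equivalently, take A + A and drop any sum 2a that is achievable ONLY as a + a for a ∈ A (i.e. sums representable only with equal summands).
Enumerate pairs (a, a') with a < a' (symmetric, so each unordered pair gives one sum; this covers all a ≠ a'):
  -3 + -2 = -5
  -3 + -1 = -4
  -3 + 0 = -3
  -3 + 2 = -1
  -3 + 10 = 7
  -2 + -1 = -3
  -2 + 0 = -2
  -2 + 2 = 0
  -2 + 10 = 8
  -1 + 0 = -1
  -1 + 2 = 1
  -1 + 10 = 9
  0 + 2 = 2
  0 + 10 = 10
  2 + 10 = 12
Collected distinct sums: {-5, -4, -3, -2, -1, 0, 1, 2, 7, 8, 9, 10, 12}
|A +̂ A| = 13
(Reference bound: |A +̂ A| ≥ 2|A| - 3 for |A| ≥ 2, with |A| = 6 giving ≥ 9.)

|A +̂ A| = 13


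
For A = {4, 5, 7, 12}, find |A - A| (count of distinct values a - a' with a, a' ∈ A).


A - A = {a - a' : a, a' ∈ A}; |A| = 4.
Bounds: 2|A|-1 ≤ |A - A| ≤ |A|² - |A| + 1, i.e. 7 ≤ |A - A| ≤ 13.
Note: 0 ∈ A - A always (from a - a). The set is symmetric: if d ∈ A - A then -d ∈ A - A.
Enumerate nonzero differences d = a - a' with a > a' (then include -d):
Positive differences: {1, 2, 3, 5, 7, 8}
Full difference set: {0} ∪ (positive diffs) ∪ (negative diffs).
|A - A| = 1 + 2·6 = 13 (matches direct enumeration: 13).

|A - A| = 13


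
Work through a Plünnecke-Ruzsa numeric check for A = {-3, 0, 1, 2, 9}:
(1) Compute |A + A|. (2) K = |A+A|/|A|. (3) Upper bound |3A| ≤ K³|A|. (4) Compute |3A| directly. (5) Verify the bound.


|A| = 5.
Step 1: Compute A + A by enumerating all 25 pairs.
A + A = {-6, -3, -2, -1, 0, 1, 2, 3, 4, 6, 9, 10, 11, 18}, so |A + A| = 14.
Step 2: Doubling constant K = |A + A|/|A| = 14/5 = 14/5 ≈ 2.8000.
Step 3: Plünnecke-Ruzsa gives |3A| ≤ K³·|A| = (2.8000)³ · 5 ≈ 109.7600.
Step 4: Compute 3A = A + A + A directly by enumerating all triples (a,b,c) ∈ A³; |3A| = 26.
Step 5: Check 26 ≤ 109.7600? Yes ✓.

K = 14/5, Plünnecke-Ruzsa bound K³|A| ≈ 109.7600, |3A| = 26, inequality holds.


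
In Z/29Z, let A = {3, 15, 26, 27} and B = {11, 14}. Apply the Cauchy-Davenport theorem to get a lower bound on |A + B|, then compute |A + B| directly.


Cauchy-Davenport: |A + B| ≥ min(p, |A| + |B| - 1) for A, B nonempty in Z/pZ.
|A| = 4, |B| = 2, p = 29.
CD lower bound = min(29, 4 + 2 - 1) = min(29, 5) = 5.
Compute A + B mod 29 directly:
a = 3: 3+11=14, 3+14=17
a = 15: 15+11=26, 15+14=0
a = 26: 26+11=8, 26+14=11
a = 27: 27+11=9, 27+14=12
A + B = {0, 8, 9, 11, 12, 14, 17, 26}, so |A + B| = 8.
Verify: 8 ≥ 5? Yes ✓.

CD lower bound = 5, actual |A + B| = 8.


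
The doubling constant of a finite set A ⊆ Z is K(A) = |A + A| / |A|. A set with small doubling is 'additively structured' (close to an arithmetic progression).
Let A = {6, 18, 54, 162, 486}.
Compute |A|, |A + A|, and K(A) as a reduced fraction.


|A| = 5.
Compute A + A by enumerating all 25 pairs.
A + A = {12, 24, 36, 60, 72, 108, 168, 180, 216, 324, 492, 504, 540, 648, 972}, so |A + A| = 15.
K = |A + A| / |A| = 15/5 = 3/1 ≈ 3.0000.
Reference: AP of size 5 gives K = 9/5 ≈ 1.8000; a fully generic set of size 5 gives K ≈ 3.0000.

|A| = 5, |A + A| = 15, K = 15/5 = 3/1.


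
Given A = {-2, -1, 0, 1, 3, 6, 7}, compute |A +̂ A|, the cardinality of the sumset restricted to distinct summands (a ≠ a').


Restricted sumset: A +̂ A = {a + a' : a ∈ A, a' ∈ A, a ≠ a'}.
Equivalently, take A + A and drop any sum 2a that is achievable ONLY as a + a for a ∈ A (i.e. sums representable only with equal summands).
Enumerate pairs (a, a') with a < a' (symmetric, so each unordered pair gives one sum; this covers all a ≠ a'):
  -2 + -1 = -3
  -2 + 0 = -2
  -2 + 1 = -1
  -2 + 3 = 1
  -2 + 6 = 4
  -2 + 7 = 5
  -1 + 0 = -1
  -1 + 1 = 0
  -1 + 3 = 2
  -1 + 6 = 5
  -1 + 7 = 6
  0 + 1 = 1
  0 + 3 = 3
  0 + 6 = 6
  0 + 7 = 7
  1 + 3 = 4
  1 + 6 = 7
  1 + 7 = 8
  3 + 6 = 9
  3 + 7 = 10
  6 + 7 = 13
Collected distinct sums: {-3, -2, -1, 0, 1, 2, 3, 4, 5, 6, 7, 8, 9, 10, 13}
|A +̂ A| = 15
(Reference bound: |A +̂ A| ≥ 2|A| - 3 for |A| ≥ 2, with |A| = 7 giving ≥ 11.)

|A +̂ A| = 15


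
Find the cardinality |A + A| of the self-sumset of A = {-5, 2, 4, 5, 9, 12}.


A + A = {a + a' : a, a' ∈ A}; |A| = 6.
General bounds: 2|A| - 1 ≤ |A + A| ≤ |A|(|A|+1)/2, i.e. 11 ≤ |A + A| ≤ 21.
Lower bound 2|A|-1 is attained iff A is an arithmetic progression.
Enumerate sums a + a' for a ≤ a' (symmetric, so this suffices):
a = -5: -5+-5=-10, -5+2=-3, -5+4=-1, -5+5=0, -5+9=4, -5+12=7
a = 2: 2+2=4, 2+4=6, 2+5=7, 2+9=11, 2+12=14
a = 4: 4+4=8, 4+5=9, 4+9=13, 4+12=16
a = 5: 5+5=10, 5+9=14, 5+12=17
a = 9: 9+9=18, 9+12=21
a = 12: 12+12=24
Distinct sums: {-10, -3, -1, 0, 4, 6, 7, 8, 9, 10, 11, 13, 14, 16, 17, 18, 21, 24}
|A + A| = 18

|A + A| = 18


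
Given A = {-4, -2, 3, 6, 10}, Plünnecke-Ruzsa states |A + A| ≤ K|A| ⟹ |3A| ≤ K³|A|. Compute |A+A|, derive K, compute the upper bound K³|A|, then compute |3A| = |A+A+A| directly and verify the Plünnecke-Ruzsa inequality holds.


|A| = 5.
Step 1: Compute A + A by enumerating all 25 pairs.
A + A = {-8, -6, -4, -1, 1, 2, 4, 6, 8, 9, 12, 13, 16, 20}, so |A + A| = 14.
Step 2: Doubling constant K = |A + A|/|A| = 14/5 = 14/5 ≈ 2.8000.
Step 3: Plünnecke-Ruzsa gives |3A| ≤ K³·|A| = (2.8000)³ · 5 ≈ 109.7600.
Step 4: Compute 3A = A + A + A directly by enumerating all triples (a,b,c) ∈ A³; |3A| = 28.
Step 5: Check 28 ≤ 109.7600? Yes ✓.

K = 14/5, Plünnecke-Ruzsa bound K³|A| ≈ 109.7600, |3A| = 28, inequality holds.


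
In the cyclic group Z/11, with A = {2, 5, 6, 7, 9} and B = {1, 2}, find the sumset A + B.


Work in Z/11Z: reduce every sum a + b modulo 11.
Enumerate all 10 pairs:
a = 2: 2+1=3, 2+2=4
a = 5: 5+1=6, 5+2=7
a = 6: 6+1=7, 6+2=8
a = 7: 7+1=8, 7+2=9
a = 9: 9+1=10, 9+2=0
Distinct residues collected: {0, 3, 4, 6, 7, 8, 9, 10}
|A + B| = 8 (out of 11 total residues).

A + B = {0, 3, 4, 6, 7, 8, 9, 10}


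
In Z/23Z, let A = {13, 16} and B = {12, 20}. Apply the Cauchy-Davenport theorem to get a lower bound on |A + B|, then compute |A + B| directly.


Cauchy-Davenport: |A + B| ≥ min(p, |A| + |B| - 1) for A, B nonempty in Z/pZ.
|A| = 2, |B| = 2, p = 23.
CD lower bound = min(23, 2 + 2 - 1) = min(23, 3) = 3.
Compute A + B mod 23 directly:
a = 13: 13+12=2, 13+20=10
a = 16: 16+12=5, 16+20=13
A + B = {2, 5, 10, 13}, so |A + B| = 4.
Verify: 4 ≥ 3? Yes ✓.

CD lower bound = 3, actual |A + B| = 4.


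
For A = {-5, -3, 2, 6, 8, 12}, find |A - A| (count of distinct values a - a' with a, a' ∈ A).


A - A = {a - a' : a, a' ∈ A}; |A| = 6.
Bounds: 2|A|-1 ≤ |A - A| ≤ |A|² - |A| + 1, i.e. 11 ≤ |A - A| ≤ 31.
Note: 0 ∈ A - A always (from a - a). The set is symmetric: if d ∈ A - A then -d ∈ A - A.
Enumerate nonzero differences d = a - a' with a > a' (then include -d):
Positive differences: {2, 4, 5, 6, 7, 9, 10, 11, 13, 15, 17}
Full difference set: {0} ∪ (positive diffs) ∪ (negative diffs).
|A - A| = 1 + 2·11 = 23 (matches direct enumeration: 23).

|A - A| = 23


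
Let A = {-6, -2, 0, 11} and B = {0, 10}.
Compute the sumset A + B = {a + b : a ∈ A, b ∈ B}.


A + B = {a + b : a ∈ A, b ∈ B}.
Enumerate all |A|·|B| = 4·2 = 8 pairs (a, b) and collect distinct sums.
a = -6: -6+0=-6, -6+10=4
a = -2: -2+0=-2, -2+10=8
a = 0: 0+0=0, 0+10=10
a = 11: 11+0=11, 11+10=21
Collecting distinct sums: A + B = {-6, -2, 0, 4, 8, 10, 11, 21}
|A + B| = 8

A + B = {-6, -2, 0, 4, 8, 10, 11, 21}


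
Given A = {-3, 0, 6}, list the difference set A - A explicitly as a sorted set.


A - A = {a - a' : a, a' ∈ A}.
Compute a - a' for each ordered pair (a, a'):
a = -3: -3--3=0, -3-0=-3, -3-6=-9
a = 0: 0--3=3, 0-0=0, 0-6=-6
a = 6: 6--3=9, 6-0=6, 6-6=0
Collecting distinct values (and noting 0 appears from a-a):
A - A = {-9, -6, -3, 0, 3, 6, 9}
|A - A| = 7

A - A = {-9, -6, -3, 0, 3, 6, 9}


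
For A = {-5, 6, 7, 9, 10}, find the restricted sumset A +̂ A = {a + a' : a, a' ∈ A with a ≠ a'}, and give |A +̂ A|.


Restricted sumset: A +̂ A = {a + a' : a ∈ A, a' ∈ A, a ≠ a'}.
Equivalently, take A + A and drop any sum 2a that is achievable ONLY as a + a for a ∈ A (i.e. sums representable only with equal summands).
Enumerate pairs (a, a') with a < a' (symmetric, so each unordered pair gives one sum; this covers all a ≠ a'):
  -5 + 6 = 1
  -5 + 7 = 2
  -5 + 9 = 4
  -5 + 10 = 5
  6 + 7 = 13
  6 + 9 = 15
  6 + 10 = 16
  7 + 9 = 16
  7 + 10 = 17
  9 + 10 = 19
Collected distinct sums: {1, 2, 4, 5, 13, 15, 16, 17, 19}
|A +̂ A| = 9
(Reference bound: |A +̂ A| ≥ 2|A| - 3 for |A| ≥ 2, with |A| = 5 giving ≥ 7.)

|A +̂ A| = 9


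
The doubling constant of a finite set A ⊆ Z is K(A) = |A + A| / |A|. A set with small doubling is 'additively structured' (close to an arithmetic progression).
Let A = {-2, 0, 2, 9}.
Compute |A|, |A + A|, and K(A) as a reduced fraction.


|A| = 4.
Compute A + A by enumerating all 16 pairs.
A + A = {-4, -2, 0, 2, 4, 7, 9, 11, 18}, so |A + A| = 9.
K = |A + A| / |A| = 9/4 (already in lowest terms) ≈ 2.2500.
Reference: AP of size 4 gives K = 7/4 ≈ 1.7500; a fully generic set of size 4 gives K ≈ 2.5000.

|A| = 4, |A + A| = 9, K = 9/4.


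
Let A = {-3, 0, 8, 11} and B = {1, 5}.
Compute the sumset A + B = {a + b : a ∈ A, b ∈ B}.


A + B = {a + b : a ∈ A, b ∈ B}.
Enumerate all |A|·|B| = 4·2 = 8 pairs (a, b) and collect distinct sums.
a = -3: -3+1=-2, -3+5=2
a = 0: 0+1=1, 0+5=5
a = 8: 8+1=9, 8+5=13
a = 11: 11+1=12, 11+5=16
Collecting distinct sums: A + B = {-2, 1, 2, 5, 9, 12, 13, 16}
|A + B| = 8

A + B = {-2, 1, 2, 5, 9, 12, 13, 16}


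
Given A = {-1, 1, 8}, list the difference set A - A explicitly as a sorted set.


A - A = {a - a' : a, a' ∈ A}.
Compute a - a' for each ordered pair (a, a'):
a = -1: -1--1=0, -1-1=-2, -1-8=-9
a = 1: 1--1=2, 1-1=0, 1-8=-7
a = 8: 8--1=9, 8-1=7, 8-8=0
Collecting distinct values (and noting 0 appears from a-a):
A - A = {-9, -7, -2, 0, 2, 7, 9}
|A - A| = 7

A - A = {-9, -7, -2, 0, 2, 7, 9}


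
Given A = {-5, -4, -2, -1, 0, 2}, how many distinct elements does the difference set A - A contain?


A - A = {a - a' : a, a' ∈ A}; |A| = 6.
Bounds: 2|A|-1 ≤ |A - A| ≤ |A|² - |A| + 1, i.e. 11 ≤ |A - A| ≤ 31.
Note: 0 ∈ A - A always (from a - a). The set is symmetric: if d ∈ A - A then -d ∈ A - A.
Enumerate nonzero differences d = a - a' with a > a' (then include -d):
Positive differences: {1, 2, 3, 4, 5, 6, 7}
Full difference set: {0} ∪ (positive diffs) ∪ (negative diffs).
|A - A| = 1 + 2·7 = 15 (matches direct enumeration: 15).

|A - A| = 15


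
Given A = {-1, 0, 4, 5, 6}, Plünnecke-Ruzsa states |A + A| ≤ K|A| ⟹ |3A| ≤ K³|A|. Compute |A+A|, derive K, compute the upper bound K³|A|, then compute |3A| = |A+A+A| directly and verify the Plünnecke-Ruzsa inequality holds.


|A| = 5.
Step 1: Compute A + A by enumerating all 25 pairs.
A + A = {-2, -1, 0, 3, 4, 5, 6, 8, 9, 10, 11, 12}, so |A + A| = 12.
Step 2: Doubling constant K = |A + A|/|A| = 12/5 = 12/5 ≈ 2.4000.
Step 3: Plünnecke-Ruzsa gives |3A| ≤ K³·|A| = (2.4000)³ · 5 ≈ 69.1200.
Step 4: Compute 3A = A + A + A directly by enumerating all triples (a,b,c) ∈ A³; |3A| = 21.
Step 5: Check 21 ≤ 69.1200? Yes ✓.

K = 12/5, Plünnecke-Ruzsa bound K³|A| ≈ 69.1200, |3A| = 21, inequality holds.


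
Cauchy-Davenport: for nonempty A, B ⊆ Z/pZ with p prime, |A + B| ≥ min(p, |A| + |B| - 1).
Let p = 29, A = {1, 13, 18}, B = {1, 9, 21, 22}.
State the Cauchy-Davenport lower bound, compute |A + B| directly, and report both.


Cauchy-Davenport: |A + B| ≥ min(p, |A| + |B| - 1) for A, B nonempty in Z/pZ.
|A| = 3, |B| = 4, p = 29.
CD lower bound = min(29, 3 + 4 - 1) = min(29, 6) = 6.
Compute A + B mod 29 directly:
a = 1: 1+1=2, 1+9=10, 1+21=22, 1+22=23
a = 13: 13+1=14, 13+9=22, 13+21=5, 13+22=6
a = 18: 18+1=19, 18+9=27, 18+21=10, 18+22=11
A + B = {2, 5, 6, 10, 11, 14, 19, 22, 23, 27}, so |A + B| = 10.
Verify: 10 ≥ 6? Yes ✓.

CD lower bound = 6, actual |A + B| = 10.


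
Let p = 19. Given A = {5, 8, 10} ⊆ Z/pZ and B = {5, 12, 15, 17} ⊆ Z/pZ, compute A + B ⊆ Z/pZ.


Work in Z/19Z: reduce every sum a + b modulo 19.
Enumerate all 12 pairs:
a = 5: 5+5=10, 5+12=17, 5+15=1, 5+17=3
a = 8: 8+5=13, 8+12=1, 8+15=4, 8+17=6
a = 10: 10+5=15, 10+12=3, 10+15=6, 10+17=8
Distinct residues collected: {1, 3, 4, 6, 8, 10, 13, 15, 17}
|A + B| = 9 (out of 19 total residues).

A + B = {1, 3, 4, 6, 8, 10, 13, 15, 17}


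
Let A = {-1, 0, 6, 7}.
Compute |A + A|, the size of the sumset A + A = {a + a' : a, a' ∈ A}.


A + A = {a + a' : a, a' ∈ A}; |A| = 4.
General bounds: 2|A| - 1 ≤ |A + A| ≤ |A|(|A|+1)/2, i.e. 7 ≤ |A + A| ≤ 10.
Lower bound 2|A|-1 is attained iff A is an arithmetic progression.
Enumerate sums a + a' for a ≤ a' (symmetric, so this suffices):
a = -1: -1+-1=-2, -1+0=-1, -1+6=5, -1+7=6
a = 0: 0+0=0, 0+6=6, 0+7=7
a = 6: 6+6=12, 6+7=13
a = 7: 7+7=14
Distinct sums: {-2, -1, 0, 5, 6, 7, 12, 13, 14}
|A + A| = 9

|A + A| = 9


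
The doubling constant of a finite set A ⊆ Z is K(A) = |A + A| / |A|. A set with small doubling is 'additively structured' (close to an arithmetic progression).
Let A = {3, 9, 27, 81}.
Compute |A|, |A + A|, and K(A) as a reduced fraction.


|A| = 4.
Compute A + A by enumerating all 16 pairs.
A + A = {6, 12, 18, 30, 36, 54, 84, 90, 108, 162}, so |A + A| = 10.
K = |A + A| / |A| = 10/4 = 5/2 ≈ 2.5000.
Reference: AP of size 4 gives K = 7/4 ≈ 1.7500; a fully generic set of size 4 gives K ≈ 2.5000.

|A| = 4, |A + A| = 10, K = 10/4 = 5/2.


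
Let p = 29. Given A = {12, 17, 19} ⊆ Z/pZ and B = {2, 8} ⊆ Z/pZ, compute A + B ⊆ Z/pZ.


Work in Z/29Z: reduce every sum a + b modulo 29.
Enumerate all 6 pairs:
a = 12: 12+2=14, 12+8=20
a = 17: 17+2=19, 17+8=25
a = 19: 19+2=21, 19+8=27
Distinct residues collected: {14, 19, 20, 21, 25, 27}
|A + B| = 6 (out of 29 total residues).

A + B = {14, 19, 20, 21, 25, 27}


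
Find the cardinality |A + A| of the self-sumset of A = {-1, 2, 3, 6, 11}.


A + A = {a + a' : a, a' ∈ A}; |A| = 5.
General bounds: 2|A| - 1 ≤ |A + A| ≤ |A|(|A|+1)/2, i.e. 9 ≤ |A + A| ≤ 15.
Lower bound 2|A|-1 is attained iff A is an arithmetic progression.
Enumerate sums a + a' for a ≤ a' (symmetric, so this suffices):
a = -1: -1+-1=-2, -1+2=1, -1+3=2, -1+6=5, -1+11=10
a = 2: 2+2=4, 2+3=5, 2+6=8, 2+11=13
a = 3: 3+3=6, 3+6=9, 3+11=14
a = 6: 6+6=12, 6+11=17
a = 11: 11+11=22
Distinct sums: {-2, 1, 2, 4, 5, 6, 8, 9, 10, 12, 13, 14, 17, 22}
|A + A| = 14

|A + A| = 14
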